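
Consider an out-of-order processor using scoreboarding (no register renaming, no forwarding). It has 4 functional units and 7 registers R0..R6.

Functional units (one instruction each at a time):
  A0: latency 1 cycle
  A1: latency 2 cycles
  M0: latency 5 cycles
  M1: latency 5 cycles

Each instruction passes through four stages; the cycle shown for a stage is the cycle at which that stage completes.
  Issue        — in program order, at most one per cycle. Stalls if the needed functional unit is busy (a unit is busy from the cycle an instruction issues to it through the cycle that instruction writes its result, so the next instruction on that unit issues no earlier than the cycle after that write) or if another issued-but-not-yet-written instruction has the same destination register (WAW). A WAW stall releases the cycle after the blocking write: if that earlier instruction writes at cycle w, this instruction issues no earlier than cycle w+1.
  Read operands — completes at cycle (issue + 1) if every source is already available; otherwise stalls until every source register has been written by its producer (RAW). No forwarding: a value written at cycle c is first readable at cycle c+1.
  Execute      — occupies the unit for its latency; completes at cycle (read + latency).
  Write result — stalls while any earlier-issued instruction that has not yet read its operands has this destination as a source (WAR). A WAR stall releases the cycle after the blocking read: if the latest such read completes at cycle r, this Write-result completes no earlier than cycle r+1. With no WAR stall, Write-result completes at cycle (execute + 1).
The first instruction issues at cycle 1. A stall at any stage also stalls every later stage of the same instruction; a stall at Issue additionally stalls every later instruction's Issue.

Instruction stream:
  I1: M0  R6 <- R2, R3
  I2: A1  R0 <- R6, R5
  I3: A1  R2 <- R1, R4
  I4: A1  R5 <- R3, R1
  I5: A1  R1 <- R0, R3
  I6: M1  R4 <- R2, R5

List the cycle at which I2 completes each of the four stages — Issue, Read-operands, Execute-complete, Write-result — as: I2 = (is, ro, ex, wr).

[I1] 1/2/7/8
[I2] 2/9/11/12  (RAW R6: wait I1 write@8)
[I3] 13/14/16/17  (struct: A1 busy until I2 writes@12)
[I4] 18/19/21/22  (struct: A1 busy until I3 writes@17)
[I5] 23/24/26/27  (struct: A1 busy until I4 writes@22)
[I6] 24/25/30/31

I2 = (2, 9, 11, 12)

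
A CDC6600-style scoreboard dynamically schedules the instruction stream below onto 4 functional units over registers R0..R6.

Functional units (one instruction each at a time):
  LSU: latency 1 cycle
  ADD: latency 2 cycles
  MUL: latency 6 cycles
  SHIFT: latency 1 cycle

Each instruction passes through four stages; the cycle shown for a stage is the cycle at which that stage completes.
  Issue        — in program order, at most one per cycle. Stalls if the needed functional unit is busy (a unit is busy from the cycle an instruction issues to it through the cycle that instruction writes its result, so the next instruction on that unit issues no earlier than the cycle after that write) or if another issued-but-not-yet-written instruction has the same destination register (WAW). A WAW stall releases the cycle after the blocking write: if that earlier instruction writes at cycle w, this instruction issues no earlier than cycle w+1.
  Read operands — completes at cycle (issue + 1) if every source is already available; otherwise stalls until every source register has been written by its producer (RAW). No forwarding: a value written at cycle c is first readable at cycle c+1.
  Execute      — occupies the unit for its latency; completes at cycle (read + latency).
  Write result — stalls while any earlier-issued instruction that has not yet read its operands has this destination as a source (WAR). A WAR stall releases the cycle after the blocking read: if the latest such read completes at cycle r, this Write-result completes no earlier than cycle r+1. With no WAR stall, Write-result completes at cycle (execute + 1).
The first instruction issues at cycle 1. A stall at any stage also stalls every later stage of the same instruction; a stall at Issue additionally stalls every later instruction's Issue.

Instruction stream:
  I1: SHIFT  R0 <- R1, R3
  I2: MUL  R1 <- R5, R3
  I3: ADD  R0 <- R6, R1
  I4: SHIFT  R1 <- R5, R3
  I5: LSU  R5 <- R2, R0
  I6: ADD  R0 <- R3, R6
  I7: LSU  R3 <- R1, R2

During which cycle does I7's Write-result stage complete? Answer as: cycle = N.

cycle = 21

t=1  I1 issues→SHIFT
t=2  I1 reads · I2 issues→MUL
t=3  I1 exec-done · I2 reads
t=4  I1 writes R0
t=5  I3 issues→ADD
t=9  I2 exec-done
t=10  I2 writes R1
t=11  I3 reads · I4 issues→SHIFT
t=12  I4 reads · I5 issues→LSU
t=13  I3 exec-done · I4 exec-done
t=14  I3 writes R0 · I4 writes R1
t=15  I5 reads · I6 issues→ADD
t=16  I5 exec-done · I6 reads
t=17  I5 writes R5
t=18  I6 exec-done · I7 issues→LSU
t=19  I6 writes R0 · I7 reads
t=20  I7 exec-done
t=21  I7 writes R3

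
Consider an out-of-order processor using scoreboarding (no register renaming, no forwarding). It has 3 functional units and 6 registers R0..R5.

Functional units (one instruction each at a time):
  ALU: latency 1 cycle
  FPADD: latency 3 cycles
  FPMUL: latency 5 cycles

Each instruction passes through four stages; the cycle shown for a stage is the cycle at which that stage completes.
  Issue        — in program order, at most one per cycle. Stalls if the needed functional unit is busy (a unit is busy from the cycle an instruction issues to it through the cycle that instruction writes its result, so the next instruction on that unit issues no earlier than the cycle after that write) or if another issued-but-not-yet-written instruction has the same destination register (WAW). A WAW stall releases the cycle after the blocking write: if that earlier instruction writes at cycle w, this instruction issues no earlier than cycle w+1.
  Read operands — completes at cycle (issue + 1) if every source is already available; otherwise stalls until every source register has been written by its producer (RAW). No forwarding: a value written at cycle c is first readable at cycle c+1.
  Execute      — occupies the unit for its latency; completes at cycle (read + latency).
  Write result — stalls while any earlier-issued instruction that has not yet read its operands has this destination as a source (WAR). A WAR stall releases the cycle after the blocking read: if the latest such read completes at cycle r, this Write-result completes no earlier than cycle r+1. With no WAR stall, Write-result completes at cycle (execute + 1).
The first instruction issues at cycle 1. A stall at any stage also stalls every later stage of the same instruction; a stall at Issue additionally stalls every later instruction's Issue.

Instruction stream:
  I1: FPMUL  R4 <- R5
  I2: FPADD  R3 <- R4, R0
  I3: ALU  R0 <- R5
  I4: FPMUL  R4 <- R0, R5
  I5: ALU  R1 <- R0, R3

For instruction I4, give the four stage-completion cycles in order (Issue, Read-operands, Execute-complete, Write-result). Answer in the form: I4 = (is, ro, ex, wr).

I4 = (9, 11, 16, 17)

1) issue 1, read 2, done 7, write 8
2) issue 2, read 9, done 12, write 13  <RAW R4: wait I1 write@8>
3) issue 3, read 4, done 5, write 10  <WAR R0: wait I2 read@9>
4) issue 9, read 11, done 16, write 17  <struct: FPMUL busy until I1 writes@8 / RAW R0: wait I3 write@10>
5) issue 11, read 14, done 15, write 16  <struct: ALU busy until I3 writes@10 / RAW R3: wait I2 write@13>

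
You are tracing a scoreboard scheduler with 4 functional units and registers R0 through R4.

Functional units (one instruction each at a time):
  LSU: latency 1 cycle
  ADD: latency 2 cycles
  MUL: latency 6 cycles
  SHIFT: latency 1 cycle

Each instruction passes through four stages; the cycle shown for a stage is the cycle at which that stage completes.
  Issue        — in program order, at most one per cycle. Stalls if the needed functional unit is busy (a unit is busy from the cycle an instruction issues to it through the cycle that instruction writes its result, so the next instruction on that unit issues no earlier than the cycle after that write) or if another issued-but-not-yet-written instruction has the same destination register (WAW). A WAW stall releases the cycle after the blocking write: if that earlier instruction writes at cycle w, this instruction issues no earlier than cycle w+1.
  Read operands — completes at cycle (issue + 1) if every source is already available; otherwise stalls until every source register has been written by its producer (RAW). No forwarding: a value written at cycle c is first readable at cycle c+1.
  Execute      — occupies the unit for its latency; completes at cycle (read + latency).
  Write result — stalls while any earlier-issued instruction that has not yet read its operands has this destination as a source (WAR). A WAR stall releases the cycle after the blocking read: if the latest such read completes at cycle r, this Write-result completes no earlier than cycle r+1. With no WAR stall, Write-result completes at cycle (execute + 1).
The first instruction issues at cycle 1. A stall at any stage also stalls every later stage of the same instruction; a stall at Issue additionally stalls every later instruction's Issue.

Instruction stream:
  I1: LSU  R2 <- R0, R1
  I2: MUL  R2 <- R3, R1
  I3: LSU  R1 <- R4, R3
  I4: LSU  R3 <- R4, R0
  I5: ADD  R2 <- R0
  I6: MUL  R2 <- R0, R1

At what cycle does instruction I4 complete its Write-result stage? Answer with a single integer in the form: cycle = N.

cycle = 13

[1] I1→LSU
[2] I1 RO
[3] I1 EX
[4] I1 WR R2
[5] I2→MUL
[6] I2 RO, I3→LSU
[7] I3 RO
[8] I3 EX
[9] I3 WR R1
[10] I4→LSU
[11] I4 RO
[12] I2 EX, I4 EX
[13] I2 WR R2, I4 WR R3
[14] I5→ADD
[15] I5 RO
[17] I5 EX
[18] I5 WR R2
[19] I6→MUL
[20] I6 RO
[26] I6 EX
[27] I6 WR R2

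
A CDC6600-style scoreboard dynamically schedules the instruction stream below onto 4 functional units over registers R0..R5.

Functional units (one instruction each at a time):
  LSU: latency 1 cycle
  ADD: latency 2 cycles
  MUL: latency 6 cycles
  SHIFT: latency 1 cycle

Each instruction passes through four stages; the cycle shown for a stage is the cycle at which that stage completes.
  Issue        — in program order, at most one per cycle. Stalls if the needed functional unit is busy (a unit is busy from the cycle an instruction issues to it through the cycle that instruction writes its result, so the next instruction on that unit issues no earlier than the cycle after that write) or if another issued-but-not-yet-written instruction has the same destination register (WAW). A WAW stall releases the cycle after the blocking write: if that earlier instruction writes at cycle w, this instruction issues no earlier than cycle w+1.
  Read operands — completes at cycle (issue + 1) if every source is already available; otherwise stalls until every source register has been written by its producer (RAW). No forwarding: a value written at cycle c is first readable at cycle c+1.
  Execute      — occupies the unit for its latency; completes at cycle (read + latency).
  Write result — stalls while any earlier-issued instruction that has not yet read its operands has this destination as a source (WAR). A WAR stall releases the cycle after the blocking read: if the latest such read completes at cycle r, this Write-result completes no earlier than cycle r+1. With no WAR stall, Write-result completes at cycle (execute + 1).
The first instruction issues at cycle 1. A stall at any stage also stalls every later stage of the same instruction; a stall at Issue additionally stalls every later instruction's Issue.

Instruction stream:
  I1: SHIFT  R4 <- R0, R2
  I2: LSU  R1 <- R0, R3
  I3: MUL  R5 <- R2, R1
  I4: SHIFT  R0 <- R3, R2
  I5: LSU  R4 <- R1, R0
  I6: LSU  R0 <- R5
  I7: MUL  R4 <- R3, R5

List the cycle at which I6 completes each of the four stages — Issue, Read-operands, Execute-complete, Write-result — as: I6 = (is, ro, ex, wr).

c1: I1→SHIFT
c2: I1 RO, I2→LSU
c3: I1 EX, I2 RO, I3→MUL
c4: I1 WR R4, I2 EX
c5: I2 WR R1, I4→SHIFT
c6: I3 RO, I4 RO, I5→LSU
c7: I4 EX
c8: I4 WR R0
c9: I5 RO
c10: I5 EX
c11: I5 WR R4
c12: I3 EX, I6→LSU
c13: I3 WR R5
c14: I6 RO, I7→MUL
c15: I6 EX, I7 RO
c16: I6 WR R0
c21: I7 EX
c22: I7 WR R4

I6 = (12, 14, 15, 16)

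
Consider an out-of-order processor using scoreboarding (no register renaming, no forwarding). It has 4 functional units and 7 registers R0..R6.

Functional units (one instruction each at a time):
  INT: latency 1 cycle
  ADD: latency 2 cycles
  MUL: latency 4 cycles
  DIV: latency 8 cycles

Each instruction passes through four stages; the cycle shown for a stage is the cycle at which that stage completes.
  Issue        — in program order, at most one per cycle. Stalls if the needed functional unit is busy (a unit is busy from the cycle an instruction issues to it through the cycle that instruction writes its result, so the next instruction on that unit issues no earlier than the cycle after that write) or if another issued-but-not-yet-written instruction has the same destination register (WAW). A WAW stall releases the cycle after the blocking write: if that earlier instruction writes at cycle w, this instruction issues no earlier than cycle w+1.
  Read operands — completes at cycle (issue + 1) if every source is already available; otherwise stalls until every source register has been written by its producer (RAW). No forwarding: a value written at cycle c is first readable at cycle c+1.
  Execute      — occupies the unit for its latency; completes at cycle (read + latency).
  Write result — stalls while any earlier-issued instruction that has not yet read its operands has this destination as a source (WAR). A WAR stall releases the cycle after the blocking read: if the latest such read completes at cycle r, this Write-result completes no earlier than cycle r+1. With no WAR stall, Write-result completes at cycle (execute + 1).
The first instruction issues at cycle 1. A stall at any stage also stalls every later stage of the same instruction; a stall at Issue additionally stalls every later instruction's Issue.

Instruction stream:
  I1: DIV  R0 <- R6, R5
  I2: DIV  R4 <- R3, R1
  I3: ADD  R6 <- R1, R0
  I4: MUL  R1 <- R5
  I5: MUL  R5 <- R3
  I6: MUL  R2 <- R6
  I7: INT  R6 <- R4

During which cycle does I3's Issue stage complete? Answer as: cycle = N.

[1] I1→DIV
[2] I1 RO
[10] I1 EX
[11] I1 WR R0
[12] I2→DIV
[13] I2 RO · I3→ADD
[14] I3 RO · I4→MUL
[15] I4 RO
[16] I3 EX
[17] I3 WR R6
[19] I4 EX
[20] I4 WR R1
[21] I2 EX · I5→MUL
[22] I2 WR R4 · I5 RO
[26] I5 EX
[27] I5 WR R5
[28] I6→MUL
[29] I6 RO · I7→INT
[30] I7 RO
[31] I7 EX
[32] I7 WR R6
[33] I6 EX
[34] I6 WR R2

cycle = 13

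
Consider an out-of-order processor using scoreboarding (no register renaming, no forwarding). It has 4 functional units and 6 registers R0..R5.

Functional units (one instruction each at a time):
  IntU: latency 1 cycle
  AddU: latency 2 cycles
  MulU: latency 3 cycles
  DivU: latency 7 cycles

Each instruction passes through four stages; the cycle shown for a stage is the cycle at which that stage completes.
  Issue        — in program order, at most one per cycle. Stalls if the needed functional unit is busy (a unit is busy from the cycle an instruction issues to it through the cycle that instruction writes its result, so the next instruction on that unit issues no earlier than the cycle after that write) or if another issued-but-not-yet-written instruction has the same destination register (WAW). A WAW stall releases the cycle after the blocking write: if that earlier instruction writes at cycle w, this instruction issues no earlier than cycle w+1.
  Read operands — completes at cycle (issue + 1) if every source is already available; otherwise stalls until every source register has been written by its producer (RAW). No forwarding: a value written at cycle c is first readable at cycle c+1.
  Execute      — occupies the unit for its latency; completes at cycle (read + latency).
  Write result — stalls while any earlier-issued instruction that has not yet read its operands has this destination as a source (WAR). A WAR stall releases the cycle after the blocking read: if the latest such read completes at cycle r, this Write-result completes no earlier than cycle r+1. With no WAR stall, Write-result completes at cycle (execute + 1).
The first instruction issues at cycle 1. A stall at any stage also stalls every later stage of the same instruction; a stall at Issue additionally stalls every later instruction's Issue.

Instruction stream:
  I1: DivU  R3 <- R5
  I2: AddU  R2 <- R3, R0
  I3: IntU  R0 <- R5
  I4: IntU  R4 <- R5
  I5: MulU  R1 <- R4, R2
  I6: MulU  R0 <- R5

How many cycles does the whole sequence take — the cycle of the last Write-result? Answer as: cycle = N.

[I1] 1/2/9/10
[I2] 2/11/13/14  (RAW R3: wait I1 write@10)
[I3] 3/4/5/12  (WAR R0: wait I2 read@11)
[I4] 13/14/15/16  (struct: IntU busy until I3 writes@12)
[I5] 14/17/20/21  (RAW R4: wait I4 write@16)
[I6] 22/23/26/27  (struct: MulU busy until I5 writes@21)

cycle = 27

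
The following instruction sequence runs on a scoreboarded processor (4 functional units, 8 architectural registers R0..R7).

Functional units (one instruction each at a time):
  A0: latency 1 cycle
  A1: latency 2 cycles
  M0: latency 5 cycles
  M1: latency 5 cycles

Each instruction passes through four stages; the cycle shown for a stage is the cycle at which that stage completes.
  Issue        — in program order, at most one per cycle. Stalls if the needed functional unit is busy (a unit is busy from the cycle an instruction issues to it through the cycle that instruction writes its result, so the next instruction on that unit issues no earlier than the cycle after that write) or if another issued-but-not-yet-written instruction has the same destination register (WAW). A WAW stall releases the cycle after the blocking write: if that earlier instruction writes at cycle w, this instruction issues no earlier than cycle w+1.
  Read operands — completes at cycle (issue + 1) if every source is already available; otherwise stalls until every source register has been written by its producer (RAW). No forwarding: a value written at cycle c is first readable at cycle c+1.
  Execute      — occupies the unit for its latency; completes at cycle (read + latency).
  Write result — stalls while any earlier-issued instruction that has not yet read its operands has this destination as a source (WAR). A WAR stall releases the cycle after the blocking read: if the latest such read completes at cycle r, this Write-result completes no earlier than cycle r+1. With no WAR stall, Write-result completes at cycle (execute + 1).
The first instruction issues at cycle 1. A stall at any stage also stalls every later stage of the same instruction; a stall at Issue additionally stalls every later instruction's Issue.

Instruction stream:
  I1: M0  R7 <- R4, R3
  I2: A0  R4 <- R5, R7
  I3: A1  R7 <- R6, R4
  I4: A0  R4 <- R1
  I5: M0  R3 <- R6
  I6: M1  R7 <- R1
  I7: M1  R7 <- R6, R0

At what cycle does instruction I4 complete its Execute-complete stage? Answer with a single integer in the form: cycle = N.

I1: IS=1 RO=2 EX=7 WR=8
I2: IS=2 RO=9 EX=10 WR=11  [RAW R7: wait I1 write@8]
I3: IS=9 RO=12 EX=14 WR=15  [WAW R7: wait I1 write@8; RAW R4: wait I2 write@11]
I4: IS=12 RO=13 EX=14 WR=15  [struct: A0 busy until I2 writes@11]
I5: IS=13 RO=14 EX=19 WR=20
I6: IS=16 RO=17 EX=22 WR=23  [WAW R7: wait I3 write@15]
I7: IS=24 RO=25 EX=30 WR=31  [struct: M1 busy until I6 writes@23]

cycle = 14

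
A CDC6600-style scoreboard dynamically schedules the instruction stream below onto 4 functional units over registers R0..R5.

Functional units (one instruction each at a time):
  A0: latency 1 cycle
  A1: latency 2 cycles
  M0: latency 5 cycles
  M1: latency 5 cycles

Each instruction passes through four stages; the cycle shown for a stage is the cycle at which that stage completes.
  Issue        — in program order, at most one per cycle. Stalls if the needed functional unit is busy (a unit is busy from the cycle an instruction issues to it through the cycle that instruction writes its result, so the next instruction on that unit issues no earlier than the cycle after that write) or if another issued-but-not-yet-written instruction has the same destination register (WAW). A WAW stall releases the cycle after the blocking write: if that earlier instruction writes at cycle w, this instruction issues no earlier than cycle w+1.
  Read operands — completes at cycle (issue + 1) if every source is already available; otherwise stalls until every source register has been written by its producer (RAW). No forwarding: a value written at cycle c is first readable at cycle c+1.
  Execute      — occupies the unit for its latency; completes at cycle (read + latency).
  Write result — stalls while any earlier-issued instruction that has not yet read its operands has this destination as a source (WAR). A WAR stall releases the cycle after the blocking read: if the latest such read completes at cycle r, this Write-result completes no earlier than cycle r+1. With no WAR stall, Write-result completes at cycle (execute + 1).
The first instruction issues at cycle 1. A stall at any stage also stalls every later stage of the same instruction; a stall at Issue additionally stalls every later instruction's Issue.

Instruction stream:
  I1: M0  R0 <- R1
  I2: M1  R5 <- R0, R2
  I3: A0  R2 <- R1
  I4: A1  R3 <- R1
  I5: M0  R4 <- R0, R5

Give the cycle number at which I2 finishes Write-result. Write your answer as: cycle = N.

cycle 1: I1 issues→M0
cycle 2: I1 reads · I2 issues→M1
cycle 3: I3 issues→A0
cycle 4: I3 reads · I4 issues→A1
cycle 5: I3 exec-done · I4 reads
cycle 7: I1 exec-done · I4 exec-done
cycle 8: I1 writes R0 · I4 writes R3
cycle 9: I2 reads · I5 issues→M0
cycle 10: I3 writes R2
cycle 14: I2 exec-done
cycle 15: I2 writes R5
cycle 16: I5 reads
cycle 21: I5 exec-done
cycle 22: I5 writes R4

cycle = 15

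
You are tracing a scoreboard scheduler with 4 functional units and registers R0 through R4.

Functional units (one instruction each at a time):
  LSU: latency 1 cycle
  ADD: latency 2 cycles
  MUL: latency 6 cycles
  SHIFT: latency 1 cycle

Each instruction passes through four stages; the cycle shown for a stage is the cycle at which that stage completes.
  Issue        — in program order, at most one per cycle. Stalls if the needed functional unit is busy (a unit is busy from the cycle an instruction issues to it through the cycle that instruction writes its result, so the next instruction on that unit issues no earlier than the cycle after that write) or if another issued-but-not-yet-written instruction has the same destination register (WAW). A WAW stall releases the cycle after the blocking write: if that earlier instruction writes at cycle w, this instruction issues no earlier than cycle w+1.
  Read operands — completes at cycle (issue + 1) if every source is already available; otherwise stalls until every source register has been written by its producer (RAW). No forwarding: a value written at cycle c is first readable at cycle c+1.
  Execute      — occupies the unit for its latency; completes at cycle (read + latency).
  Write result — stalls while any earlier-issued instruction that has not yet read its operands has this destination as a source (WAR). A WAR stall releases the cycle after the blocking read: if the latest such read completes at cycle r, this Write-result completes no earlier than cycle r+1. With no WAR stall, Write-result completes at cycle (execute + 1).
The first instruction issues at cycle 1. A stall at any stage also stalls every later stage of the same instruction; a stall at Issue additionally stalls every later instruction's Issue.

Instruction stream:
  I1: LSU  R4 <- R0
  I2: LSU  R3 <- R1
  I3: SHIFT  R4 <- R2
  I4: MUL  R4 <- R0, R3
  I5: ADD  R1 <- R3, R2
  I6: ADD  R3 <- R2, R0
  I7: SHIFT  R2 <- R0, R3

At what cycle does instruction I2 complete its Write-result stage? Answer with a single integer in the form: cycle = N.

cycle = 8

I1  is:1  ro:2  ex:3  wr:4
I2  is:5  ro:6  ex:7  wr:8  — struct: LSU busy until I1 writes@4
I3  is:6  ro:7  ex:8  wr:9
I4  is:10  ro:11  ex:17  wr:18  — WAW R4: wait I3 write@9
I5  is:11  ro:12  ex:14  wr:15
I6  is:16  ro:17  ex:19  wr:20  — struct: ADD busy until I5 writes@15
I7  is:17  ro:21  ex:22  wr:23  — RAW R3: wait I6 write@20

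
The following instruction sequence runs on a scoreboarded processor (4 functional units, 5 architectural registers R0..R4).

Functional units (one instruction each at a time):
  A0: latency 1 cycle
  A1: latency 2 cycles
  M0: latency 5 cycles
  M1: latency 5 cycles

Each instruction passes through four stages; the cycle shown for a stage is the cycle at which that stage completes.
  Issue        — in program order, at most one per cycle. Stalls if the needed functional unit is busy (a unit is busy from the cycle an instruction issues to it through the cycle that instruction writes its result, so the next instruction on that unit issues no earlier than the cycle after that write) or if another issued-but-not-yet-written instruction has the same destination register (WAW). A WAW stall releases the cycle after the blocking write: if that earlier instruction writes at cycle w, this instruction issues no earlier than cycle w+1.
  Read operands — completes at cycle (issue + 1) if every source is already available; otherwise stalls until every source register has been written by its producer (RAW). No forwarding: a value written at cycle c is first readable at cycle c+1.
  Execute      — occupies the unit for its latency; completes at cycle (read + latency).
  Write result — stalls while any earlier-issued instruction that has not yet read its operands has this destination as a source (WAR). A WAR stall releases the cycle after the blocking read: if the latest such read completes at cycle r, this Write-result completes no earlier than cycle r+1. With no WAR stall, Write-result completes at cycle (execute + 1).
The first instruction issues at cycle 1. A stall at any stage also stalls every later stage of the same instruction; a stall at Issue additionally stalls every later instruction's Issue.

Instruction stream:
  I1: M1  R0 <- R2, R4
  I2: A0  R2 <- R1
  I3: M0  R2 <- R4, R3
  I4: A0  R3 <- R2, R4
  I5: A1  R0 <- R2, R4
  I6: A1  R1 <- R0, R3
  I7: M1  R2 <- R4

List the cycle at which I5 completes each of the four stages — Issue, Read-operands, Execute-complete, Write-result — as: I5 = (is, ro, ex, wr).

[I1] 1/2/7/8
[I2] 2/3/4/5
[I3] 6/7/12/13  (WAW R2: wait I2 write@5)
[I4] 7/14/15/16  (RAW R2: wait I3 write@13)
[I5] 9/14/16/17  (WAW R0: wait I1 write@8; RAW R2: wait I3 write@13)
[I6] 18/19/21/22  (struct: A1 busy until I5 writes@17)
[I7] 19/20/25/26

I5 = (9, 14, 16, 17)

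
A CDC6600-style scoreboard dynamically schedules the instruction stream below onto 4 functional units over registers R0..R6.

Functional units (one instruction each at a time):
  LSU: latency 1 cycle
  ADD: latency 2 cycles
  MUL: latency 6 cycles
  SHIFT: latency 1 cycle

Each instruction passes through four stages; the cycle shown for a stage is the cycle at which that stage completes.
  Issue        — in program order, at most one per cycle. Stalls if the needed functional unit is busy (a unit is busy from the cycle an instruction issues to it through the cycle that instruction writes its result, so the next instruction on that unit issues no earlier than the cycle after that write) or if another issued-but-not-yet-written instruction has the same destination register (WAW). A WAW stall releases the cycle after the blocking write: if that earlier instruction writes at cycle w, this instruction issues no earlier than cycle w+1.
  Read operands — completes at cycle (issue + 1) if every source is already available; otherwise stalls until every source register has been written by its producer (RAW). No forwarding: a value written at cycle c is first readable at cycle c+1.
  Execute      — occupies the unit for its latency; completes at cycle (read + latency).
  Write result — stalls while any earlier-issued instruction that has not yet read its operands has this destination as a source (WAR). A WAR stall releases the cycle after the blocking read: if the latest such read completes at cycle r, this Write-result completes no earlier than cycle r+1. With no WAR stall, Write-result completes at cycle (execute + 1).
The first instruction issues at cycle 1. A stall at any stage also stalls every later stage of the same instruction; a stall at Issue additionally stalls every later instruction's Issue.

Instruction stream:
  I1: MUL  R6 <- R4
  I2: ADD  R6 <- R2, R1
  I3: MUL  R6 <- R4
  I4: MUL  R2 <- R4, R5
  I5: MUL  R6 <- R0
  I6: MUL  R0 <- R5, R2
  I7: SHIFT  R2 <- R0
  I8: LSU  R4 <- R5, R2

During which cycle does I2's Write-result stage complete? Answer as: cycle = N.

cycle = 14

cycle 1: issue I1 (MUL)
cycle 2: I1 read-ops
cycle 8: I1 finished on MUL
cycle 9: I1→R6
cycle 10: issue I2 (ADD)
cycle 11: I2 read-ops
cycle 13: I2 finished on ADD
cycle 14: I2→R6
cycle 15: issue I3 (MUL)
cycle 16: I3 read-ops
cycle 22: I3 finished on MUL
cycle 23: I3→R6
cycle 24: issue I4 (MUL)
cycle 25: I4 read-ops
cycle 31: I4 finished on MUL
cycle 32: I4→R2
cycle 33: issue I5 (MUL)
cycle 34: I5 read-ops
cycle 40: I5 finished on MUL
cycle 41: I5→R6
cycle 42: issue I6 (MUL)
cycle 43: I6 read-ops | issue I7 (SHIFT)
cycle 44: issue I8 (LSU)
cycle 49: I6 finished on MUL
cycle 50: I6→R0
cycle 51: I7 read-ops
cycle 52: I7 finished on SHIFT
cycle 53: I7→R2
cycle 54: I8 read-ops
cycle 55: I8 finished on LSU
cycle 56: I8→R4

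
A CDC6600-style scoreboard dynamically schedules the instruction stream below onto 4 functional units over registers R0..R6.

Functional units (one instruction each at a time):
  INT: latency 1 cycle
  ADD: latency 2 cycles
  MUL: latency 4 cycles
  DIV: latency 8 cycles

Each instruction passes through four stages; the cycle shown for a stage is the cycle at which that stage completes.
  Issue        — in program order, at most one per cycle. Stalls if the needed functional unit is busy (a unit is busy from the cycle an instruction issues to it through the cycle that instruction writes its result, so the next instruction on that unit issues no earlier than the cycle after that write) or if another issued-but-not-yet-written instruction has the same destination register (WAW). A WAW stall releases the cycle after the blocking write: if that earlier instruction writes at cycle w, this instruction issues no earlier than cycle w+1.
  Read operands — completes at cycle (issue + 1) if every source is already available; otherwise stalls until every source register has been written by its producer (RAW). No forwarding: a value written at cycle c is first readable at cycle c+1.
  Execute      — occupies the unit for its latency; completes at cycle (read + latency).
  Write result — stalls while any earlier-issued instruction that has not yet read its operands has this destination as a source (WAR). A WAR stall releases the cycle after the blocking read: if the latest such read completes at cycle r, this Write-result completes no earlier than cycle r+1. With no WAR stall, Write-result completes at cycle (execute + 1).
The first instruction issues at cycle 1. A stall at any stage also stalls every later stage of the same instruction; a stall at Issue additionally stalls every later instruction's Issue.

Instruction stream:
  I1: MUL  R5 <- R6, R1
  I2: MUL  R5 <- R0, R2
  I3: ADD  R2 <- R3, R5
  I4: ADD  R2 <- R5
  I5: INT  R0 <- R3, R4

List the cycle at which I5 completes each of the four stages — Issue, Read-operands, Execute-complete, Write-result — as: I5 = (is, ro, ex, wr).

I5 = (20, 21, 22, 23)

1) issue 1, read 2, done 6, write 7
2) issue 8, read 9, done 13, write 14  <struct: MUL busy until I1 writes@7>
3) issue 9, read 15, done 17, write 18  <RAW R5: wait I2 write@14>
4) issue 19, read 20, done 22, write 23  <struct: ADD busy until I3 writes@18>
5) issue 20, read 21, done 22, write 23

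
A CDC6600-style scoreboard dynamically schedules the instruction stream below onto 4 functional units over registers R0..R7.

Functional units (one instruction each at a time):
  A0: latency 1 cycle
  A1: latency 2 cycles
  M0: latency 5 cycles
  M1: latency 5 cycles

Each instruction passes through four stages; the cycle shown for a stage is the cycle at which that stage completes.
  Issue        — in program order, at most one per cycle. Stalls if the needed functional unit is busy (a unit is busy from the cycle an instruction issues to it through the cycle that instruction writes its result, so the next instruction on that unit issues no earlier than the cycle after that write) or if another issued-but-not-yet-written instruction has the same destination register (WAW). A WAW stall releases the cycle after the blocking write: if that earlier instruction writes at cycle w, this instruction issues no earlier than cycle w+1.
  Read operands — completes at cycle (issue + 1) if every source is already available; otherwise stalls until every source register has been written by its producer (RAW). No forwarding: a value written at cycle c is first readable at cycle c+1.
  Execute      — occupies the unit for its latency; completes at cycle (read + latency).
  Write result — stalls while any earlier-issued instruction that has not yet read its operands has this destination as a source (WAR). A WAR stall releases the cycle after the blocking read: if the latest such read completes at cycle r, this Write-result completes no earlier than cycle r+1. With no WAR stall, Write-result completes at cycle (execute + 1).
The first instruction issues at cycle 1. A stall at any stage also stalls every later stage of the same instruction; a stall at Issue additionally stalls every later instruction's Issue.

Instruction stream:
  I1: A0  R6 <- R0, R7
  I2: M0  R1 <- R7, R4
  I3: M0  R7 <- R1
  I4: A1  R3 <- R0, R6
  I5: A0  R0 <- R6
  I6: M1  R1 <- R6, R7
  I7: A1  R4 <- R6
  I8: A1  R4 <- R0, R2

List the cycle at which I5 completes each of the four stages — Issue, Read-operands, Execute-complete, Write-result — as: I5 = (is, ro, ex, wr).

I5 = (12, 13, 14, 15)

cycle 1: issue I1 (A0)
cycle 2: I1 read-ops; issue I2 (M0)
cycle 3: I1 finished on A0; I2 read-ops
cycle 4: I1→R6
cycle 8: I2 finished on M0
cycle 9: I2→R1
cycle 10: issue I3 (M0)
cycle 11: I3 read-ops; issue I4 (A1)
cycle 12: I4 read-ops; issue I5 (A0)
cycle 13: I5 read-ops; issue I6 (M1)
cycle 14: I4 finished on A1; I5 finished on A0
cycle 15: I4→R3; I5→R0
cycle 16: I3 finished on M0; issue I7 (A1)
cycle 17: I3→R7; I7 read-ops
cycle 18: I6 read-ops
cycle 19: I7 finished on A1
cycle 20: I7→R4
cycle 21: issue I8 (A1)
cycle 22: I8 read-ops
cycle 23: I6 finished on M1
cycle 24: I6→R1; I8 finished on A1
cycle 25: I8→R4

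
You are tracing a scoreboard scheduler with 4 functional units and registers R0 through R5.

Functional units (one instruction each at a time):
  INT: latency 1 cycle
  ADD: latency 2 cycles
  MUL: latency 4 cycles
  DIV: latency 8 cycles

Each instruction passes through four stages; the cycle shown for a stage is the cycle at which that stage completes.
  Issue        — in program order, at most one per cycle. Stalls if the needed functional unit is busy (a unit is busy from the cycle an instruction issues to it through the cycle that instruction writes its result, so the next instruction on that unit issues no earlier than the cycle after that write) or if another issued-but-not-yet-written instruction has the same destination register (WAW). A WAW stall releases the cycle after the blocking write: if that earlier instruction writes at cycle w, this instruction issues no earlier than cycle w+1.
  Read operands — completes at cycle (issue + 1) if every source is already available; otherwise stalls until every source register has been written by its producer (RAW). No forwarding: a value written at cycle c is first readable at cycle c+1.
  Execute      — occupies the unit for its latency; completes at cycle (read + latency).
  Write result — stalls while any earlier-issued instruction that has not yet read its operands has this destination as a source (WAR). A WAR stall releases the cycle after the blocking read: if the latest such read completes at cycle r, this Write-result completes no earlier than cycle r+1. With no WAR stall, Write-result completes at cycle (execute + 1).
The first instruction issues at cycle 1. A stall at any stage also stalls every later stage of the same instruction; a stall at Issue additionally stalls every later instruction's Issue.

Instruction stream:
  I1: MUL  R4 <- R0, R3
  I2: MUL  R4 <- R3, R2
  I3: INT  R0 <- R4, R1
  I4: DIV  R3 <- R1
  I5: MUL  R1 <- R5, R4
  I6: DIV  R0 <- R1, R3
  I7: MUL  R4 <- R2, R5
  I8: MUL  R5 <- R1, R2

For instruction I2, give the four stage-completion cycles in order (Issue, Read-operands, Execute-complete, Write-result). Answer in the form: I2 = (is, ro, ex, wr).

t=1  I1 issues→MUL
t=2  I1 reads
t=6  I1 exec-done
t=7  I1 writes R4
t=8  I2 issues→MUL
t=9  I2 reads, I3 issues→INT
t=10  I4 issues→DIV
t=11  I4 reads
t=13  I2 exec-done
t=14  I2 writes R4
t=15  I3 reads, I5 issues→MUL
t=16  I3 exec-done, I5 reads
t=17  I3 writes R0
t=19  I4 exec-done
t=20  I4 writes R3, I5 exec-done
t=21  I5 writes R1, I6 issues→DIV
t=22  I6 reads, I7 issues→MUL
t=23  I7 reads
t=27  I7 exec-done
t=28  I7 writes R4
t=29  I8 issues→MUL
t=30  I6 exec-done, I8 reads
t=31  I6 writes R0
t=34  I8 exec-done
t=35  I8 writes R5

I2 = (8, 9, 13, 14)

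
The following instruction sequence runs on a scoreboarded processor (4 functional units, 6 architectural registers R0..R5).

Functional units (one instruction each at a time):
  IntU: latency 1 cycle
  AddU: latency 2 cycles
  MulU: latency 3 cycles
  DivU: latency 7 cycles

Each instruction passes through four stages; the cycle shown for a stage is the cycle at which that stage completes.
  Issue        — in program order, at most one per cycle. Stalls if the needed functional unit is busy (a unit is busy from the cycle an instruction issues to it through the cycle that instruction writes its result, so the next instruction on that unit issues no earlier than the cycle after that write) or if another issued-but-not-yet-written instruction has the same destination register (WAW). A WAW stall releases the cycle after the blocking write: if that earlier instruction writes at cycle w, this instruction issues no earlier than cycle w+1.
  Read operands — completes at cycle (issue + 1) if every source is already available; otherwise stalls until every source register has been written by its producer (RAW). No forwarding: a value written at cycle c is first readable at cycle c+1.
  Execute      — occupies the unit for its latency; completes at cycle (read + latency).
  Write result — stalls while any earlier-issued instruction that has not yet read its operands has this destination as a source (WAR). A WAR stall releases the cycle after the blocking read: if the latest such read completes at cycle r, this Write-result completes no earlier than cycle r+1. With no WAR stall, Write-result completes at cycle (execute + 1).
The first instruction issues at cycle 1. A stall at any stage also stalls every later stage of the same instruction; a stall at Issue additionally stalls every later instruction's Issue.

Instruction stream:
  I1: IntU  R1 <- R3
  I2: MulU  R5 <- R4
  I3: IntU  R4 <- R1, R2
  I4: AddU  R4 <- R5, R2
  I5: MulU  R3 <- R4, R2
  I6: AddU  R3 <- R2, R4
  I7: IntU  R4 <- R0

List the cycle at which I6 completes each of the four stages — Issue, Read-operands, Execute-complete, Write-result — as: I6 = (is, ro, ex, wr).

[1] I1 issues→IntU
[2] I1 reads, I2 issues→MulU
[3] I1 exec-done, I2 reads
[4] I1 writes R1
[5] I3 issues→IntU
[6] I2 exec-done, I3 reads
[7] I2 writes R5, I3 exec-done
[8] I3 writes R4
[9] I4 issues→AddU
[10] I4 reads, I5 issues→MulU
[12] I4 exec-done
[13] I4 writes R4
[14] I5 reads
[17] I5 exec-done
[18] I5 writes R3
[19] I6 issues→AddU
[20] I6 reads, I7 issues→IntU
[21] I7 reads
[22] I6 exec-done, I7 exec-done
[23] I6 writes R3, I7 writes R4

I6 = (19, 20, 22, 23)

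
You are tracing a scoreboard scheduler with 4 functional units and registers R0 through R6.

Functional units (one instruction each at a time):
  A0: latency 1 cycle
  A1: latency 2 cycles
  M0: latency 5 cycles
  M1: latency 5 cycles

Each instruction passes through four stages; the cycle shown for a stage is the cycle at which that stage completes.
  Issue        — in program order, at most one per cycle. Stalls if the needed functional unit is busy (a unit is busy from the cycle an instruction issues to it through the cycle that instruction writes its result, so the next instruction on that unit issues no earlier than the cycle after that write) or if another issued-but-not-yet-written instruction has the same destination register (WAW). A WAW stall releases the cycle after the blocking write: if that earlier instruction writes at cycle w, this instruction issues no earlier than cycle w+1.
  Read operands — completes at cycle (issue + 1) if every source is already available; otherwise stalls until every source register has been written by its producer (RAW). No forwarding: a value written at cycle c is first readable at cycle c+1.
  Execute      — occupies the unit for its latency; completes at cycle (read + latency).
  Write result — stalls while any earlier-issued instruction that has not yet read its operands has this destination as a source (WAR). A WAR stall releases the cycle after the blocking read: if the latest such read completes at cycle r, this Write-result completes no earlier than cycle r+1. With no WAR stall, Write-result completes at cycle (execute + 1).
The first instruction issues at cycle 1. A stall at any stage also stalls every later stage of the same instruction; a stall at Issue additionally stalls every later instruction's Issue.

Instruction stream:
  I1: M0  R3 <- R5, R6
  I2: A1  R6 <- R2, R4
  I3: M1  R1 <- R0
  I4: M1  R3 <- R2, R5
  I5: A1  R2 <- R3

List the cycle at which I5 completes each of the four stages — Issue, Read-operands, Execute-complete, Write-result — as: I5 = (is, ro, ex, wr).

I5 = (12, 19, 21, 22)

I1  is:1  ro:2  ex:7  wr:8
I2  is:2  ro:3  ex:5  wr:6
I3  is:3  ro:4  ex:9  wr:10
I4  is:11  ro:12  ex:17  wr:18  — struct: M1 busy until I3 writes@10
I5  is:12  ro:19  ex:21  wr:22  — RAW R3: wait I4 write@18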